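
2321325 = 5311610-2990285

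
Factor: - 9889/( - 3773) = 7^( - 3)*29^1*31^1 =899/343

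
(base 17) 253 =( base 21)1af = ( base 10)666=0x29a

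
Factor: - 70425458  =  -2^1*17^1*47^1 * 44071^1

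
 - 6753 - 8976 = - 15729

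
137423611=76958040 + 60465571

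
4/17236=1/4309  =  0.00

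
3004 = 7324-4320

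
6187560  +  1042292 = 7229852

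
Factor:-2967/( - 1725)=5^( - 2)*43^1 =43/25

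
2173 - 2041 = 132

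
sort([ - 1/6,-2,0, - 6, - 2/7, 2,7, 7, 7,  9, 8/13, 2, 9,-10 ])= [- 10, - 6 ,-2,-2/7, - 1/6,0, 8/13, 2, 2,7,7,  7, 9,9 ] 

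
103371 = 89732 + 13639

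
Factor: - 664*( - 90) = 2^4 * 3^2*5^1* 83^1 = 59760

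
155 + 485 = 640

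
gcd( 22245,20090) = 5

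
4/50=2/25 = 0.08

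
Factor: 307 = 307^1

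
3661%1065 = 466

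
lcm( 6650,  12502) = 312550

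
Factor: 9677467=61^1* 158647^1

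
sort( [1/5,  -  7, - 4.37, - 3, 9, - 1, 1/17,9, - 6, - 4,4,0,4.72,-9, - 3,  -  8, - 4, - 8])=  [ - 9,-8, -8 , - 7, - 6, - 4.37 , - 4,-4, - 3, - 3, - 1, 0,1/17, 1/5,4,4.72,9,  9 ] 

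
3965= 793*5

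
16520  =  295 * 56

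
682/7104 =341/3552 = 0.10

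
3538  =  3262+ 276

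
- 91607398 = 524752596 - 616359994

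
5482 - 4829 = 653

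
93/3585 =31/1195= 0.03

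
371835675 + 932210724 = 1304046399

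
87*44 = 3828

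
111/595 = 111/595 = 0.19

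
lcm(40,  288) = 1440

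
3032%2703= 329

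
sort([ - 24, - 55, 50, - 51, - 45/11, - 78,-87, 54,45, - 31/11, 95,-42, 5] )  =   [  -  87, - 78, - 55, - 51, - 42, - 24, - 45/11 , - 31/11,5, 45,50,54,95 ]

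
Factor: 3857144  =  2^3*31^1*103^1*151^1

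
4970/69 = 4970/69 = 72.03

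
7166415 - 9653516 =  - 2487101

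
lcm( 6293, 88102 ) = 88102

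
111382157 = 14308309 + 97073848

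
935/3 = 935/3 = 311.67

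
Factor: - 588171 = - 3^1*59^1*3323^1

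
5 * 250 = 1250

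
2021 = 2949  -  928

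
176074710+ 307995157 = 484069867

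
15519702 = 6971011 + 8548691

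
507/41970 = 169/13990  =  0.01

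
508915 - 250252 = 258663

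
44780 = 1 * 44780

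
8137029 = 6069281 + 2067748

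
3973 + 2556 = 6529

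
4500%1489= 33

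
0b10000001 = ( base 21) 63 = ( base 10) 129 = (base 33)3u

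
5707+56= 5763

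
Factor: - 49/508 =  - 2^( - 2 )*7^2*127^ ( - 1 )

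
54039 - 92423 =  - 38384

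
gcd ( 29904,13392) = 48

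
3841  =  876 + 2965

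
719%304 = 111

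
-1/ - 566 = 1/566 = 0.00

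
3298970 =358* 9215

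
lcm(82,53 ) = 4346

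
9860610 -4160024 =5700586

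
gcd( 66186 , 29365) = 1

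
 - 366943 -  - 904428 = 537485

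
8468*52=440336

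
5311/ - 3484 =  - 5311/3484 =- 1.52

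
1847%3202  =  1847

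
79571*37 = 2944127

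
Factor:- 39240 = -2^3*3^2*5^1*109^1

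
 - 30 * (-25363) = 760890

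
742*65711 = 48757562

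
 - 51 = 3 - 54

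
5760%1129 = 115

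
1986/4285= 1986/4285 = 0.46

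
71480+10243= 81723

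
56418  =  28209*2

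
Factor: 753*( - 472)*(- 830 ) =2^4 *3^1*5^1*59^1 *83^1*251^1  =  294995280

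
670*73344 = 49140480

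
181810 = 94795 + 87015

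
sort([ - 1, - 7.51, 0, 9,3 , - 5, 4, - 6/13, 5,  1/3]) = [ - 7.51, - 5, - 1, - 6/13,0,1/3, 3, 4,  5, 9 ] 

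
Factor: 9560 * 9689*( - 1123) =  -2^3*5^1*239^1*1123^1*9689^1= - 104019941320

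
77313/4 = 77313/4 =19328.25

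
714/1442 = 51/103  =  0.50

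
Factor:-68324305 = -5^1*7^1* 1952123^1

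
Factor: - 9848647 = - 9848647^1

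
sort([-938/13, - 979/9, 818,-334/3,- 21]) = [-334/3, -979/9, - 938/13, - 21,818 ] 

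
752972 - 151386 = 601586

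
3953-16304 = -12351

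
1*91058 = 91058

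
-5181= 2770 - 7951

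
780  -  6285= - 5505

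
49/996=49/996 = 0.05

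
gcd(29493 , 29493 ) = 29493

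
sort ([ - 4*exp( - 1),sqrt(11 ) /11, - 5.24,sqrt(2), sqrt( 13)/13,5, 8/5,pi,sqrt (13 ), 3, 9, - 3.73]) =[ - 5.24, - 3.73, - 4*exp( - 1),sqrt(13 )/13 , sqrt(11 ) /11, sqrt( 2),8/5,  3, pi,  sqrt(13 ), 5 , 9 ]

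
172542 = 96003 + 76539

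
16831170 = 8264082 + 8567088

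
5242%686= 440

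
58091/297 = 195+16/27 = 195.59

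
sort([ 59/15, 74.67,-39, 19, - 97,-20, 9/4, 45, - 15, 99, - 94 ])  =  [ - 97, - 94, - 39,-20 ,-15 , 9/4, 59/15, 19, 45,  74.67, 99 ] 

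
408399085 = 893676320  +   - 485277235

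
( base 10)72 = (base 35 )22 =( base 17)44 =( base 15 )4c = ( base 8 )110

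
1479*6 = 8874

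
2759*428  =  1180852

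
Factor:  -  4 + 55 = 51= 3^1*17^1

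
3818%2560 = 1258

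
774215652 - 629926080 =144289572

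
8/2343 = 8/2343 = 0.00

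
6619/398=6619/398 = 16.63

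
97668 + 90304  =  187972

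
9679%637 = 124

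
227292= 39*5828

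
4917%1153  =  305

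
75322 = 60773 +14549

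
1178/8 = 147 + 1/4 = 147.25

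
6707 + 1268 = 7975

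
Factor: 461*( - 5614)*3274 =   -  2^2*7^1*401^1 * 461^1*1637^1  =  - 8473288796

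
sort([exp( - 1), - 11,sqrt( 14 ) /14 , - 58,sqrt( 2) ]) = [ - 58, - 11, sqrt( 14)/14,exp( - 1), sqrt( 2 )] 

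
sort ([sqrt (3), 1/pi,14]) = [1/pi, sqrt ( 3),14 ]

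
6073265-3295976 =2777289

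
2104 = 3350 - 1246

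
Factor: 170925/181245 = 5^1*53^1 * 281^ (  -  1) = 265/281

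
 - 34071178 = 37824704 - 71895882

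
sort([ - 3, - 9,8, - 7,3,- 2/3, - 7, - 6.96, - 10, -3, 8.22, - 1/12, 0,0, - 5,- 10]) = [ - 10,- 10 , - 9, - 7, - 7, - 6.96,- 5, - 3, - 3, - 2/3, - 1/12,0, 0, 3,8,8.22]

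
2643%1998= 645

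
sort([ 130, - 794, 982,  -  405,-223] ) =[-794 ,  -  405,-223, 130,982] 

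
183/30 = 6 + 1/10 = 6.10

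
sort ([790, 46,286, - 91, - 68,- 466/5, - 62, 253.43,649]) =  [ - 466/5,-91, - 68, - 62, 46,253.43,  286,649,790]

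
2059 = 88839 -86780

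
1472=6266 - 4794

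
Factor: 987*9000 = 8883000 =2^3*3^3*5^3*7^1* 47^1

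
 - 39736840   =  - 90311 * 440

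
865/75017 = 865/75017 = 0.01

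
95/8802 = 95/8802 = 0.01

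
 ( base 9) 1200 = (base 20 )24B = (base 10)891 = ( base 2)1101111011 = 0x37b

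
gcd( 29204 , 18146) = 2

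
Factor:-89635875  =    -  3^1 * 5^3 * 7^1*34147^1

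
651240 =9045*72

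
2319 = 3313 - 994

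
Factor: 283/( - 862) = - 2^( - 1 )*283^1*431^(-1 ) 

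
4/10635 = 4/10635 = 0.00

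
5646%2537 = 572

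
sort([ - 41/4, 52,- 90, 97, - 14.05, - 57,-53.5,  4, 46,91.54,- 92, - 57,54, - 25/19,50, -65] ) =[ - 92, - 90,-65,-57, - 57,- 53.5, - 14.05,-41/4, - 25/19, 4, 46,50, 52,54, 91.54, 97]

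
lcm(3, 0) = 0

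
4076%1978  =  120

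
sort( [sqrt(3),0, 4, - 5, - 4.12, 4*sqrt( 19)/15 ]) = [ - 5, - 4.12 , 0,  4*sqrt(19)/15 , sqrt( 3) , 4]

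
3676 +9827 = 13503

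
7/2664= 7/2664 = 0.00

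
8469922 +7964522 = 16434444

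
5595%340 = 155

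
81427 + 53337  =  134764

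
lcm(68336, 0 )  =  0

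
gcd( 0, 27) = 27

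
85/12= 7  +  1/12 = 7.08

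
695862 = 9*77318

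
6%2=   0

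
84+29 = 113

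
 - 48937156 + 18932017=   -30005139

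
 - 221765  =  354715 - 576480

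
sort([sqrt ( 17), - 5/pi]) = [ - 5/pi  ,  sqrt(17 ) ]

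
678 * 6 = 4068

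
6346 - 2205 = 4141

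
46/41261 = 46/41261 = 0.00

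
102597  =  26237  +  76360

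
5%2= 1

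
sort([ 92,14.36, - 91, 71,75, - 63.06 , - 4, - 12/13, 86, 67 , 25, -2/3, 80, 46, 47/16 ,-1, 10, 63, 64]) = [ - 91, - 63.06, - 4,-1, - 12/13, - 2/3,47/16,  10, 14.36, 25, 46, 63, 64,  67, 71, 75 , 80,86, 92]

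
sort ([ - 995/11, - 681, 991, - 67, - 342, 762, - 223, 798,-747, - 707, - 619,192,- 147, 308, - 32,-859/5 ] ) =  [ - 747, - 707, - 681, - 619, - 342, - 223, - 859/5, - 147 ,- 995/11, - 67,-32, 192, 308, 762, 798,991] 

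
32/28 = 8/7 = 1.14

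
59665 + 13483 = 73148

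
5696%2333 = 1030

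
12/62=6/31 = 0.19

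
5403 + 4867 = 10270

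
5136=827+4309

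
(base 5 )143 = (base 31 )1h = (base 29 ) 1j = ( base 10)48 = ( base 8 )60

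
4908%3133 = 1775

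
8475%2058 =243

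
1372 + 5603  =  6975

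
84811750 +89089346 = 173901096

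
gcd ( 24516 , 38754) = 18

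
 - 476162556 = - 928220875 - -452058319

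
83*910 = 75530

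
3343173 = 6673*501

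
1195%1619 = 1195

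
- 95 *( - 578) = 54910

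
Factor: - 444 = - 2^2*3^1*37^1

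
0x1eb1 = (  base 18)1649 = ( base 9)11700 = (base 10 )7857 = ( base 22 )G53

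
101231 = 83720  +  17511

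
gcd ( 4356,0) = 4356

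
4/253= 4/253 =0.02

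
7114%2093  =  835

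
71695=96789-25094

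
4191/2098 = 4191/2098 = 2.00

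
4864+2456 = 7320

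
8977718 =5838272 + 3139446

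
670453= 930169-259716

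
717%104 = 93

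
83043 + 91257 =174300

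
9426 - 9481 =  - 55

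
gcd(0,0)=0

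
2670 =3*890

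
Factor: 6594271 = 6594271^1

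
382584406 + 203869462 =586453868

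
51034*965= 49247810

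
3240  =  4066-826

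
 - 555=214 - 769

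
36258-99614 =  - 63356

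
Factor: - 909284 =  - 2^2 * 103^1 * 2207^1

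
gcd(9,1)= 1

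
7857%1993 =1878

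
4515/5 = 903=903.00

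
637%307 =23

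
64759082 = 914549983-849790901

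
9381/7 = 9381/7=1340.14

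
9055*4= 36220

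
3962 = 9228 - 5266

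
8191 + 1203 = 9394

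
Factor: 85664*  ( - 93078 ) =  - 7973433792 = - 2^6*3^2*2677^1*5171^1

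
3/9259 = 3/9259 = 0.00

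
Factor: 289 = 17^2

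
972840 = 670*1452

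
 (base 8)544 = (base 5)2411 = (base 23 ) FB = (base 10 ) 356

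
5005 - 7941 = -2936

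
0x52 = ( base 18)4A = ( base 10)82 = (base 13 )64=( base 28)2q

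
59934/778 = 77+14/389 = 77.04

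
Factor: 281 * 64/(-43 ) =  - 17984/43  =  -2^6 * 43^( - 1 ) * 281^1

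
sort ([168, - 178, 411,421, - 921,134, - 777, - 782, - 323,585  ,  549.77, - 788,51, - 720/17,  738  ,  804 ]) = [ - 921, - 788, -782, - 777,  -  323,  -  178, - 720/17,51,134,168,411,  421,549.77,585,738 , 804]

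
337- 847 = -510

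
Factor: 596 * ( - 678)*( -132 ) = 53339616= 2^5*3^2*11^1*  113^1 * 149^1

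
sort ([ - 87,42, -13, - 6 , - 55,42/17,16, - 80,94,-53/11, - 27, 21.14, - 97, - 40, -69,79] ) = [ - 97,  -  87, - 80, - 69,  -  55, - 40, - 27, - 13, - 6,  -  53/11,  42/17, 16,21.14, 42, 79, 94]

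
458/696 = 229/348 = 0.66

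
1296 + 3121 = 4417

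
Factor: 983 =983^1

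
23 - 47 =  - 24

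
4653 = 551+4102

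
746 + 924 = 1670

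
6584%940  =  4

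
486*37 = 17982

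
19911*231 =4599441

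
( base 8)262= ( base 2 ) 10110010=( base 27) 6g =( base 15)BD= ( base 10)178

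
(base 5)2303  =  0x148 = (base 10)328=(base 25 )d3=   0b101001000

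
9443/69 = 9443/69 = 136.86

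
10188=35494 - 25306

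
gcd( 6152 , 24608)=6152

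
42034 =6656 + 35378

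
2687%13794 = 2687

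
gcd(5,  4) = 1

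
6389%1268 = 49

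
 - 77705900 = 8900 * (-8731 ) 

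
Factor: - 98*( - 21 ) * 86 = 2^2*3^1 * 7^3*43^1=176988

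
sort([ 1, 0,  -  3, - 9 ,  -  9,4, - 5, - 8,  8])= [ - 9, - 9, - 8, - 5, - 3, 0,1 , 4, 8] 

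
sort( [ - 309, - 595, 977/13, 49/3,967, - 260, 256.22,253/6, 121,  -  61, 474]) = [ - 595, - 309 ,-260, - 61, 49/3, 253/6,  977/13, 121,256.22,474, 967 ]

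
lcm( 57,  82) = 4674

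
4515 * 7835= 35375025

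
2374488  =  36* 65958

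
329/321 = 329/321 = 1.02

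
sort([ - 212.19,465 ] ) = [-212.19, 465] 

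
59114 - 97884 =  - 38770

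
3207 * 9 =28863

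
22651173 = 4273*5301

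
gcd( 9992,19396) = 4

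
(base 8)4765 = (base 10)2549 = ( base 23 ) 4IJ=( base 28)371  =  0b100111110101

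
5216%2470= 276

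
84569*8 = 676552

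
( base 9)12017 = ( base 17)1ADB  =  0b1111101100011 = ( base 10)8035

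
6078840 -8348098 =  - 2269258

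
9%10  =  9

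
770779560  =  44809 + 770734751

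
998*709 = 707582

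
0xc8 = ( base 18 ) B2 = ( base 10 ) 200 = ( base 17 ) BD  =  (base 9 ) 242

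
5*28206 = 141030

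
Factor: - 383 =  - 383^1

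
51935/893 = 58+3/19 = 58.16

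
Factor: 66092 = 2^2 *13^1*31^1*41^1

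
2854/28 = 101+13/14 = 101.93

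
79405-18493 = 60912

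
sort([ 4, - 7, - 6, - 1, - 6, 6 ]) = [ - 7,  -  6, - 6 ,  -  1, 4, 6] 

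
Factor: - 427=-7^1 * 61^1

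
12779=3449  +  9330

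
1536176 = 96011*16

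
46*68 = 3128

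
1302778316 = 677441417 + 625336899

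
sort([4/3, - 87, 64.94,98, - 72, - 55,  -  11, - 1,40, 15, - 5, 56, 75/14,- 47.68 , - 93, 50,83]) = [ - 93, - 87 , - 72, - 55, - 47.68, - 11, - 5, - 1, 4/3, 75/14, 15,40, 50 , 56, 64.94,83,  98 ] 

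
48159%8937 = 3474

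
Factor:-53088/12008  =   - 84/19 =- 2^2 *3^1  *  7^1*19^( - 1 ) 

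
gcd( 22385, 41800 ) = 55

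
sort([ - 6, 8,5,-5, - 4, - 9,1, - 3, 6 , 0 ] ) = [ -9, - 6, - 5,  -  4, - 3, 0 , 1 , 5, 6, 8]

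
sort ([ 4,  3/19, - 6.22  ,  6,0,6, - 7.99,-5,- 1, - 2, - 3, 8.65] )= [ - 7.99, - 6.22, - 5, - 3, - 2, - 1, 0,3/19 , 4, 6, 6,8.65]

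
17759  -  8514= 9245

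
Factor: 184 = 2^3*23^1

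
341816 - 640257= - 298441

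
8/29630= 4/14815 = 0.00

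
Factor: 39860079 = 3^1*7^2*31^1*8747^1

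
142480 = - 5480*( - 26)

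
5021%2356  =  309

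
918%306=0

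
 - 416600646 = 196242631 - 612843277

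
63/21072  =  21/7024 = 0.00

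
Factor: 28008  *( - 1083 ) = - 2^3*3^3*19^2*389^1 = - 30332664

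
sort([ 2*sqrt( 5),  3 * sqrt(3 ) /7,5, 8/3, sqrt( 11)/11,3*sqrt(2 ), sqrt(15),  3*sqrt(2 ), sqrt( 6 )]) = [sqrt(11)/11, 3*sqrt( 3 ) /7, sqrt( 6),8/3  ,  sqrt(15), 3*sqrt(2), 3*sqrt (2), 2* sqrt( 5 ), 5]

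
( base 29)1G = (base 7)63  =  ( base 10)45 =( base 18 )29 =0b101101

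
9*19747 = 177723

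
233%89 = 55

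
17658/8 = 8829/4 = 2207.25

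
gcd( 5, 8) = 1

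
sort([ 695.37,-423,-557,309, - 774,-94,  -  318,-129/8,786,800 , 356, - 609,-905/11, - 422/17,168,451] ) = [ - 774,-609,  -  557, - 423,-318,  -  94, - 905/11,  -  422/17, - 129/8,  168,309,356,  451,695.37,786,800 ]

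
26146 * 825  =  21570450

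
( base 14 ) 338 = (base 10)638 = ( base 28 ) mm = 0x27e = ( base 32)ju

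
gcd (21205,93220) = 5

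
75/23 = 75/23  =  3.26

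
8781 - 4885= 3896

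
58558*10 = 585580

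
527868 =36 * 14663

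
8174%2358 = 1100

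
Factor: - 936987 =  - 3^1*53^1*71^1*83^1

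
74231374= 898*82663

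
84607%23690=13537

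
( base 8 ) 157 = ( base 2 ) 1101111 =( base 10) 111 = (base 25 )4B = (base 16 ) 6F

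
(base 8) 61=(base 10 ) 49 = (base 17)2f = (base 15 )34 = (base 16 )31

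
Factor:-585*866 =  - 506610 = - 2^1*3^2*5^1*13^1*433^1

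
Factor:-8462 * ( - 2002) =2^2 * 7^1 * 11^1*13^1*4231^1 =16940924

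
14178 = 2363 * 6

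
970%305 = 55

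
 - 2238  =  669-2907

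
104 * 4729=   491816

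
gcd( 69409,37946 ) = 1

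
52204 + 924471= 976675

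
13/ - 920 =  - 1 + 907/920  =  - 0.01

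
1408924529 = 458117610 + 950806919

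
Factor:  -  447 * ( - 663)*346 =102540906 = 2^1*3^2*13^1*17^1*149^1*173^1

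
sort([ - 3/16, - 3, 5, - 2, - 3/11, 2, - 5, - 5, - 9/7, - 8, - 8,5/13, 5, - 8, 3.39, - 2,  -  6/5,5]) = [ - 8, - 8, - 8,-5, - 5, - 3, - 2, - 2, - 9/7, - 6/5,- 3/11, - 3/16 , 5/13, 2, 3.39,5, 5, 5 ]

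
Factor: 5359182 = 2^1* 3^1*17^1*52541^1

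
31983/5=6396  +  3/5 =6396.60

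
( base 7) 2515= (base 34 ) rp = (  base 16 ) 3af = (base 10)943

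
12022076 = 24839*484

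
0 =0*923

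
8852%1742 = 142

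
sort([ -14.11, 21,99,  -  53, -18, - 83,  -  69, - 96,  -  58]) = [-96, - 83,-69,-58 ,-53,  -  18,-14.11,21,99]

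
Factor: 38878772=2^2*1201^1*8093^1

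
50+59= 109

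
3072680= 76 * 40430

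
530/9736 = 265/4868 = 0.05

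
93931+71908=165839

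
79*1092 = 86268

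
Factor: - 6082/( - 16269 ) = 2^1*3^( - 1)*11^(  -  1)*17^( - 1)*29^( - 1)*3041^1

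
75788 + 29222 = 105010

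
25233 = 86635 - 61402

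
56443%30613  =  25830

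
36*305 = 10980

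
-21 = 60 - 81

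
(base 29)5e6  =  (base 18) e49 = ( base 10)4617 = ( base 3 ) 20100000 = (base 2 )1001000001001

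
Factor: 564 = 2^2*3^1*47^1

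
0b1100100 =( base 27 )3J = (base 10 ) 100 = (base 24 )44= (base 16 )64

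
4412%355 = 152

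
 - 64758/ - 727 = 89+55/727  =  89.08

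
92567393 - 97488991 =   -  4921598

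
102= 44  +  58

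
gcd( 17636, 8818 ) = 8818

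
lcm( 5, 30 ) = 30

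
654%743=654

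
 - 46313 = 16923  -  63236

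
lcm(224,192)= 1344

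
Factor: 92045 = 5^1*41^1*449^1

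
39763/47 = 39763/47 =846.02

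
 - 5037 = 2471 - 7508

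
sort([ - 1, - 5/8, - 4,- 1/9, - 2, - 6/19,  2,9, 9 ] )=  [ - 4, - 2, - 1, - 5/8,-6/19, - 1/9, 2, 9, 9]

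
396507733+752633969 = 1149141702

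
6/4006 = 3/2003 = 0.00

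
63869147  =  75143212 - 11274065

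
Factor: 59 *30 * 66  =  2^2 * 3^2 *5^1*11^1*59^1= 116820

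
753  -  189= 564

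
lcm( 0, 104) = 0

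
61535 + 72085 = 133620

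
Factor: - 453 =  -3^1 * 151^1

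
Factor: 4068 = 2^2*3^2*113^1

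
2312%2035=277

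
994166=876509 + 117657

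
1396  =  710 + 686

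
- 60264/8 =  - 7533 = -7533.00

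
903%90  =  3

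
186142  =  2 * 93071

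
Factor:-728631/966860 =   -  2^ ( - 2)*3^2*5^ (-1)*19^1*29^( - 1 ) * 1667^(-1)*4261^1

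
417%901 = 417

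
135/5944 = 135/5944 = 0.02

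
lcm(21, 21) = 21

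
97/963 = 97/963  =  0.10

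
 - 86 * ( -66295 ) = 5701370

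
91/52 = 1+3/4 = 1.75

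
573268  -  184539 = 388729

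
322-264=58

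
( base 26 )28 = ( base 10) 60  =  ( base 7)114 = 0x3C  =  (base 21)2i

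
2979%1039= 901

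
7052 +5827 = 12879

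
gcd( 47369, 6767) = 6767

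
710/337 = 2+36/337 = 2.11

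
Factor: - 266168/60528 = -343/78 = - 2^( - 1) *3^( - 1 ) * 7^3 * 13^( - 1 ) 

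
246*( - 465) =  - 114390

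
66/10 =33/5 = 6.60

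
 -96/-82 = 1 + 7/41 =1.17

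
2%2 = 0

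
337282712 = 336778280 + 504432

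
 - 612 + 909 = 297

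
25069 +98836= 123905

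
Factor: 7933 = 7933^1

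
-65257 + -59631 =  - 124888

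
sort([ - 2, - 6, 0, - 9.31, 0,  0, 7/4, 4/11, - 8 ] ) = [ - 9.31, - 8, - 6, -2, 0,0,0,4/11,7/4 ] 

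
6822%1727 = 1641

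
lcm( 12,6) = 12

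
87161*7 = 610127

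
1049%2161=1049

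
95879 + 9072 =104951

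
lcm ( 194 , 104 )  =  10088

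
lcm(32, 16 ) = 32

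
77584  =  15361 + 62223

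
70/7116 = 35/3558 = 0.01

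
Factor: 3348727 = 67^1 * 151^1*331^1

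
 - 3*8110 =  - 24330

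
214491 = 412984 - 198493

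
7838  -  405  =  7433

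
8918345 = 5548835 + 3369510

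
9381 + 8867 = 18248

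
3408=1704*2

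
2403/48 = 50  +  1/16 = 50.06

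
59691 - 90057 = -30366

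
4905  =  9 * 545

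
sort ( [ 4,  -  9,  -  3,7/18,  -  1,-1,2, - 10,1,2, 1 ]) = [-10, -9,  -  3, - 1, -1,7/18,1,1,2,2,4]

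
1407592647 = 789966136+617626511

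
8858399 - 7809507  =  1048892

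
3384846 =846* 4001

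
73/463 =73/463 = 0.16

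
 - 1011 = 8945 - 9956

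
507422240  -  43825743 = 463596497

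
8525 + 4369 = 12894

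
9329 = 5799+3530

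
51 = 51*1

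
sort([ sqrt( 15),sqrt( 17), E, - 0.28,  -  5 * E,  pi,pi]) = [  -  5 * E, - 0.28,E,pi,pi, sqrt( 15 ),sqrt(17) ] 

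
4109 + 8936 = 13045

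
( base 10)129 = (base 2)10000001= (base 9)153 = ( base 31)45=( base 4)2001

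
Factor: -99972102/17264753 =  - 2^1*3^1* 11^(-1 ) * 47^1*241^1*523^( - 1)*1471^1 * 3001^(  -  1)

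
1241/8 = 1241/8 = 155.12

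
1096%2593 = 1096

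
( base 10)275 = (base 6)1135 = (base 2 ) 100010011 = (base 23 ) BM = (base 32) 8J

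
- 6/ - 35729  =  6/35729 =0.00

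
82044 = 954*86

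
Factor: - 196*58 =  - 2^3*7^2*29^1 = -  11368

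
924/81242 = 66/5803 = 0.01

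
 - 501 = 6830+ -7331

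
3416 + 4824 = 8240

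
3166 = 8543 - 5377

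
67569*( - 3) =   -  202707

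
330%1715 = 330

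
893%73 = 17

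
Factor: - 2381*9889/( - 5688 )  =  23545709/5688 = 2^(-3 )*3^( - 2 )*11^1*29^1*31^1*79^( -1)*2381^1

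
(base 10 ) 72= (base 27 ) 2i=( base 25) 2M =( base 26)2K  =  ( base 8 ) 110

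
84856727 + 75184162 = 160040889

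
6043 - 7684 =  - 1641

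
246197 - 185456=60741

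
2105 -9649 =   -  7544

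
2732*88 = 240416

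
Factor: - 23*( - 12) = 276 = 2^2*3^1*23^1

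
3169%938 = 355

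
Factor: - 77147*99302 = - 2^1*7^2*41^1*103^1 * 107^1*173^1 = - 7660851394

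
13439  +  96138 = 109577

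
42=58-16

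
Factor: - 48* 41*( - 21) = 2^4*3^2*7^1*41^1 = 41328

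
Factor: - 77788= - 2^2*19447^1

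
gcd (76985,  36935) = 445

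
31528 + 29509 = 61037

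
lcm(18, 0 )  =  0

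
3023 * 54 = 163242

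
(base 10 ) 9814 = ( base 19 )183a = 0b10011001010110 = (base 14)3810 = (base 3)111110111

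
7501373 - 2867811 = 4633562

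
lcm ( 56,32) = 224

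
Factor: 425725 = 5^2  *  17029^1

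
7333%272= 261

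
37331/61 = 611+60/61 = 611.98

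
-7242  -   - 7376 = 134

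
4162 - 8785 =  - 4623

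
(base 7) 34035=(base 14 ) 31C5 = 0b10000110011001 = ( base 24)em9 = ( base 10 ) 8601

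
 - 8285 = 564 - 8849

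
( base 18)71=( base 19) 6D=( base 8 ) 177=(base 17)78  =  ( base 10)127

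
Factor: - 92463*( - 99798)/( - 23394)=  - 219705297/557 = - 3^1*7^1*17^1*37^1*557^(  -  1)*16633^1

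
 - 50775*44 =-2234100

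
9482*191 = 1811062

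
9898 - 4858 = 5040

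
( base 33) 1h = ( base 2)110010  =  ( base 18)2e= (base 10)50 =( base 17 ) 2g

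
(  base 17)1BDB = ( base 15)26EE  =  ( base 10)8324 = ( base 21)II8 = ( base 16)2084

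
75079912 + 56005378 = 131085290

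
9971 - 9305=666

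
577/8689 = 577/8689  =  0.07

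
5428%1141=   864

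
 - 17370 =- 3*5790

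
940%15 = 10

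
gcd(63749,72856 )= 9107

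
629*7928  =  4986712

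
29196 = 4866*6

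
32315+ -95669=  - 63354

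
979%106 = 25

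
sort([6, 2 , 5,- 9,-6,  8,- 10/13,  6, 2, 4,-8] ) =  [ - 9,- 8,-6, - 10/13, 2,2, 4,  5,6, 6,  8 ] 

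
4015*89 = 357335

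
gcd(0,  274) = 274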